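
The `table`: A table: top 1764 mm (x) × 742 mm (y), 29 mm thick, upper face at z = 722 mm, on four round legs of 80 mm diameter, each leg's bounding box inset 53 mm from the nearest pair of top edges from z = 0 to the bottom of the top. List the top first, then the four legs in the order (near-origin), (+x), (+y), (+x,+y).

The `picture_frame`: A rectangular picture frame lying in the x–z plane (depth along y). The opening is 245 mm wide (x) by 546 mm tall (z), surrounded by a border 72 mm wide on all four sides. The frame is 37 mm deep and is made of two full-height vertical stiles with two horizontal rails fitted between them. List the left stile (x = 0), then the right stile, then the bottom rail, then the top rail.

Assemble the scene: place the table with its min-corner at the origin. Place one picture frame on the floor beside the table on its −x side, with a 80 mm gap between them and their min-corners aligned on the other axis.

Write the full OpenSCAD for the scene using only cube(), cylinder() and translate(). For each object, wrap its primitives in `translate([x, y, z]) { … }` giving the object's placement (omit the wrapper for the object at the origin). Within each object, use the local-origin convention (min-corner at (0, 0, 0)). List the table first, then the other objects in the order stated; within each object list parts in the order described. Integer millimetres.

translate([0, 0, 693]) cube([1764, 742, 29]);
translate([93, 93, 0]) cylinder(h = 693, r = 40);
translate([1671, 93, 0]) cylinder(h = 693, r = 40);
translate([93, 649, 0]) cylinder(h = 693, r = 40);
translate([1671, 649, 0]) cylinder(h = 693, r = 40);
translate([-469, 0, 0]) {
  cube([72, 37, 690]);
  translate([317, 0, 0]) cube([72, 37, 690]);
  translate([72, 0, 0]) cube([245, 37, 72]);
  translate([72, 0, 618]) cube([245, 37, 72]);
}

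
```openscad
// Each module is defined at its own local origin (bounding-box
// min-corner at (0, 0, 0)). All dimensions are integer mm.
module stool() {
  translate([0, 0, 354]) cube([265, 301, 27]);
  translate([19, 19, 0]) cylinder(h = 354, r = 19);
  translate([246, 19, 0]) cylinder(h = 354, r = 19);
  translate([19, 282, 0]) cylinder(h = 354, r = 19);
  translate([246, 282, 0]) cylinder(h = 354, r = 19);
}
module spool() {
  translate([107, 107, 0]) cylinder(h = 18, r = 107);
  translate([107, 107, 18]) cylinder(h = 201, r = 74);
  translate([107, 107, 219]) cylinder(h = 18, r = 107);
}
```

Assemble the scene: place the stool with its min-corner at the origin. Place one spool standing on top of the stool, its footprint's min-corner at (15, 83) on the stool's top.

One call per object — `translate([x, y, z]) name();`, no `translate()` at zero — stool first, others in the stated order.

stool();
translate([15, 83, 381]) spool();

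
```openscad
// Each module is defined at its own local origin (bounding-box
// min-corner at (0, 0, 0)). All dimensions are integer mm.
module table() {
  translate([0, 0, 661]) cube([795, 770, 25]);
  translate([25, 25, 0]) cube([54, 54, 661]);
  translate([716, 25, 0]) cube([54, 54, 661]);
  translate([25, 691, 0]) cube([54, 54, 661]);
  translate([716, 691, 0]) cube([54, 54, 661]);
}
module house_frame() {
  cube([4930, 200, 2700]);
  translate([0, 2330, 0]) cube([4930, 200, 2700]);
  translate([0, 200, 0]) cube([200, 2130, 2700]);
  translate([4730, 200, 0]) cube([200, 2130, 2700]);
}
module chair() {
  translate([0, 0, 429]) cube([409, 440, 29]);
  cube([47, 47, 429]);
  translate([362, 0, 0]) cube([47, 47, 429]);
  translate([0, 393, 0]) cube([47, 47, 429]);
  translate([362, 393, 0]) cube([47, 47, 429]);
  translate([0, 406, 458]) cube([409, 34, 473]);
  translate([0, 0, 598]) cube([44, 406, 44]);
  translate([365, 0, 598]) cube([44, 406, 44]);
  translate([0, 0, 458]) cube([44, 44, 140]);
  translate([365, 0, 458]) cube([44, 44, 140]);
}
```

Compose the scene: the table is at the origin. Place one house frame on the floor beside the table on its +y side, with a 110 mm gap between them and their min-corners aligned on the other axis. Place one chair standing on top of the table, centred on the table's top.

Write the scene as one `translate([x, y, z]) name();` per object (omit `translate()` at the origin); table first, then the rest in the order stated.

table();
translate([0, 880, 0]) house_frame();
translate([193, 165, 686]) chair();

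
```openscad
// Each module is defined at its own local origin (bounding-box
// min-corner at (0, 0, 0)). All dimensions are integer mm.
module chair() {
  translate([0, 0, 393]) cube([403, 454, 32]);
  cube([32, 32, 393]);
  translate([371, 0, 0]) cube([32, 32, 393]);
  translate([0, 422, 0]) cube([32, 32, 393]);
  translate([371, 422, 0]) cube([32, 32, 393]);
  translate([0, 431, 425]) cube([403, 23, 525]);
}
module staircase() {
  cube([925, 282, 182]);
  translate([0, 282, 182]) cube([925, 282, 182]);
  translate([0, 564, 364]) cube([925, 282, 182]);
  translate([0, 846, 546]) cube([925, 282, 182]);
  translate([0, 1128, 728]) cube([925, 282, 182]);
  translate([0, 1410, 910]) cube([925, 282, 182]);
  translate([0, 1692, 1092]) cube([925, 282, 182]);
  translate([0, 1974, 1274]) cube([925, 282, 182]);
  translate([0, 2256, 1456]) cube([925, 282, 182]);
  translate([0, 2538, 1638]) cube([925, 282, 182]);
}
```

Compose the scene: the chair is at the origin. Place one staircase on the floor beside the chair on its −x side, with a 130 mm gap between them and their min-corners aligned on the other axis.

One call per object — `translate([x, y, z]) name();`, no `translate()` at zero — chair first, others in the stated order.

chair();
translate([-1055, 0, 0]) staircase();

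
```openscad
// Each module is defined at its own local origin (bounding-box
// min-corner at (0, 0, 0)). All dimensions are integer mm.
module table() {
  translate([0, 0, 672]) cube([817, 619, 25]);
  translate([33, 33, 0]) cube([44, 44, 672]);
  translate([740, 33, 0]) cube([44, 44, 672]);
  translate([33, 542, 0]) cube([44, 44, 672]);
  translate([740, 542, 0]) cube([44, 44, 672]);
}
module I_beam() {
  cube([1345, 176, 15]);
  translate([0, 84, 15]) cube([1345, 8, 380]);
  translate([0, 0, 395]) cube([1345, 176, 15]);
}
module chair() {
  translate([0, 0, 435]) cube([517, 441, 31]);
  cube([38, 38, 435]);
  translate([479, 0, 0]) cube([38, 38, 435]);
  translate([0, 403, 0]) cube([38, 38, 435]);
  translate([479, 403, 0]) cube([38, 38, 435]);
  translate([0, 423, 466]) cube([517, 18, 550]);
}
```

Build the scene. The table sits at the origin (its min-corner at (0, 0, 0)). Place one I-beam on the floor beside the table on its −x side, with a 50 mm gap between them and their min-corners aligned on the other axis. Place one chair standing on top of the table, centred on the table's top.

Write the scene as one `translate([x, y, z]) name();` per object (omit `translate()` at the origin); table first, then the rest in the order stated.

table();
translate([-1395, 0, 0]) I_beam();
translate([150, 89, 697]) chair();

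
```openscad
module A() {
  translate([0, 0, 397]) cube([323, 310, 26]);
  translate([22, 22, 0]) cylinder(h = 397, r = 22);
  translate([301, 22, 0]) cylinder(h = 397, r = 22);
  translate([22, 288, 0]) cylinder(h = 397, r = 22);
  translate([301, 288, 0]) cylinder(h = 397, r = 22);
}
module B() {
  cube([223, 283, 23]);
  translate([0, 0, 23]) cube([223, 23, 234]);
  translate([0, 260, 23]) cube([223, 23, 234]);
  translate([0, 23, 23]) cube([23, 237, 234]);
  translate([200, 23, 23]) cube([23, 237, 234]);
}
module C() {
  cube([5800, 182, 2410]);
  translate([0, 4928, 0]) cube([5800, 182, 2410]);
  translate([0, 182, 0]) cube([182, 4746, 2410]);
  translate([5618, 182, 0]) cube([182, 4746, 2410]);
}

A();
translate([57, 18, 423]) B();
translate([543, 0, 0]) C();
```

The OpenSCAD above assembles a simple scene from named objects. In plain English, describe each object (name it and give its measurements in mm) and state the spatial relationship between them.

A is a four-legged stool. The seat is a 323×310×26 mm slab whose top surface is at z = 423 mm; four round legs, each 44 mm in diameter, run from the floor (z = 0) to the underside of the seat, each leg's axis is inset half a diameter from the nearest pair of seat edges (so the leg's bounding box is flush with the corner).

B is an open-topped rectangular box: outside dimensions 223×283×257 mm, with a uniform wall and base thickness of 23 mm. The base is a full 223×283 slab on the floor; four walls sit on top of the base. The front and back walls (the −y and +y sides) span the full width; the two side walls fit between them.

C is a box-shaped house frame (walls only): outside footprint 5800×5110 mm, wall height 2410 mm, wall thickness 182 mm. The two y-facing walls run the full x-width; the two x-facing walls fit between the inner faces of the y-facing walls.

The open box is on top of the stool. The house frame is on the floor beside the stool on its +x side.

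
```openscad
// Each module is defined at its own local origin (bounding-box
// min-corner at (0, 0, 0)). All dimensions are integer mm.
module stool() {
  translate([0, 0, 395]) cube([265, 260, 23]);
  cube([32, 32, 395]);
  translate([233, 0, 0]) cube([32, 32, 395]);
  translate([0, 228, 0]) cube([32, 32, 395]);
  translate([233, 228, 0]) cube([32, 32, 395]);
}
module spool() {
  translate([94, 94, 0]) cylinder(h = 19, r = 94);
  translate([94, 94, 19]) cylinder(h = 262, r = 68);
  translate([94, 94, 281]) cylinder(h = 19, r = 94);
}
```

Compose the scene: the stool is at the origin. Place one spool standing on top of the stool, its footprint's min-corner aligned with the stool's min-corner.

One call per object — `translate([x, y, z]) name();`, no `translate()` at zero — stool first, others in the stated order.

stool();
translate([0, 0, 418]) spool();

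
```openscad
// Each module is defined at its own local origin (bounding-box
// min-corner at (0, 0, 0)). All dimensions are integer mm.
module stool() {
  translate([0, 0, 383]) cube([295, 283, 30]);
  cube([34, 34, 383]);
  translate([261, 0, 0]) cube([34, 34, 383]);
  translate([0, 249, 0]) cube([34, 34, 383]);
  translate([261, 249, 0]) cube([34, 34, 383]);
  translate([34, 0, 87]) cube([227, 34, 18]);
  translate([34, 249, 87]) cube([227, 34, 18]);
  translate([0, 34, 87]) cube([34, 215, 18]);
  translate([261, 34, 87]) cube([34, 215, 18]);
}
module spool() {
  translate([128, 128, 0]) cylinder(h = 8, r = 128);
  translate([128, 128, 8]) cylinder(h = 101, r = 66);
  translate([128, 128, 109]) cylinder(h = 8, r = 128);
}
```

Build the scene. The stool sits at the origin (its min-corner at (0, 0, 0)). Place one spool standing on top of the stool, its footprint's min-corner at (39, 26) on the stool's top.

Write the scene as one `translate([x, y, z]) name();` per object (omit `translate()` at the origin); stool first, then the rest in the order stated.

stool();
translate([39, 26, 413]) spool();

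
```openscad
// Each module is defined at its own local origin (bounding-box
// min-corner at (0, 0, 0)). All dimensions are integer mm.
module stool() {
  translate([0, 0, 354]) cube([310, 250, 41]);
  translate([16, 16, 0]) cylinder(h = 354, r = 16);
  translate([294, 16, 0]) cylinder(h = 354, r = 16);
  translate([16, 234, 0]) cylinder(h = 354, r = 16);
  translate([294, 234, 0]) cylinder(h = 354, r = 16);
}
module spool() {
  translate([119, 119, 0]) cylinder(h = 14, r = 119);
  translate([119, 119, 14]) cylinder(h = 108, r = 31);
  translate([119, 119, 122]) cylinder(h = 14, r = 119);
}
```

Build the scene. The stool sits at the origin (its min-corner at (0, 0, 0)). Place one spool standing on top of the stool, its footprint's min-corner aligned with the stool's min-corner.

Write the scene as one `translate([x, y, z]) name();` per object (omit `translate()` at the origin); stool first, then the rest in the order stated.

stool();
translate([0, 0, 395]) spool();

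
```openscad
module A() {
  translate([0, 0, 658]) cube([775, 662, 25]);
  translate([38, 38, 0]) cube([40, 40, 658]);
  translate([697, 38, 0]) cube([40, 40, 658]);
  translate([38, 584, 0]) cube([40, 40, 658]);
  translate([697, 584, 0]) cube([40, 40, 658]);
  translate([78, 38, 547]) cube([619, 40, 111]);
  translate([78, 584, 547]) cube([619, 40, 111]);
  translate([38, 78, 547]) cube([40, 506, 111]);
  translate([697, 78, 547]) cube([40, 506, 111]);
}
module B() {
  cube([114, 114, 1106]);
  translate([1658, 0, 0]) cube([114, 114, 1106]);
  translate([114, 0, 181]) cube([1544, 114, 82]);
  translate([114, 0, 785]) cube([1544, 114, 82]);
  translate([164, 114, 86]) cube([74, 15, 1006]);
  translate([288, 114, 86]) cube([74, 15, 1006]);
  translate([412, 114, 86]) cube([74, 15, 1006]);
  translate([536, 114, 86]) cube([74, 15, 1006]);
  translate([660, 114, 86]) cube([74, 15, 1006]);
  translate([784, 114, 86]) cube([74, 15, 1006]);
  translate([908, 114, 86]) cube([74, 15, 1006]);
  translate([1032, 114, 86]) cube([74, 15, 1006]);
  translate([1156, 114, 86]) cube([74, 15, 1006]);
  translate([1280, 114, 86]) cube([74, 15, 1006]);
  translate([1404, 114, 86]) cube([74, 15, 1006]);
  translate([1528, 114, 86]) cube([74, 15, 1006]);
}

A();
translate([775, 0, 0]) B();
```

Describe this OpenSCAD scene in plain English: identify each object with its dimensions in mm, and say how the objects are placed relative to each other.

A is a table: top 775 mm (x) × 662 mm (y), 25 mm thick, upper face at z = 683 mm, on four 40×40 mm square legs, each inset 38 mm from the nearest pair of top edges, running from z = 0 to the bottom of the top. Four apron rails, 40 mm thick and 111 mm tall, run between adjacent legs with their top edges flush with the underside of the top and their outer faces flush with the legs' outer faces.

B is a fence section. Two 114×114 mm posts, 1106 mm tall, stand on the floor with a clear span of 1544 mm between their inner faces. Two horizontal rails of 114×82 mm section span the gap between the posts with their undersides at z = 181 mm and z = 785 mm, flush with the posts' −y face. 12 pickets, each 74 mm wide, 15 mm thick and 1006 mm tall, are fixed to the +y face of the rails with their bottoms at z = 86 mm, evenly spaced across the span with equal gaps (rounded down to the nearest mm) at the −x end and between each pair — any rounding remainder accumulates at the +x end.

The fence section is against the table's +x side, with their −y faces flush.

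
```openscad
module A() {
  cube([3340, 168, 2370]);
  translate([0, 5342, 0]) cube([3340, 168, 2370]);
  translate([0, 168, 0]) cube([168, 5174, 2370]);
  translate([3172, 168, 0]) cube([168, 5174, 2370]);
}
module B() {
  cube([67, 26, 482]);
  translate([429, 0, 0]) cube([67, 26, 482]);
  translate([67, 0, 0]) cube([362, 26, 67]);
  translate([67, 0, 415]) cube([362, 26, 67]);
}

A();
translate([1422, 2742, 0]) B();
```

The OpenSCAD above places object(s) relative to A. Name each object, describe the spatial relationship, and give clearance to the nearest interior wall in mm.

A is a house frame. B is a picture frame. The picture frame sits inside the house frame, centred. The clearance to the nearest interior wall is 1254 mm.

Clearances: x = 1254, y = 2574; minimum 1254 mm.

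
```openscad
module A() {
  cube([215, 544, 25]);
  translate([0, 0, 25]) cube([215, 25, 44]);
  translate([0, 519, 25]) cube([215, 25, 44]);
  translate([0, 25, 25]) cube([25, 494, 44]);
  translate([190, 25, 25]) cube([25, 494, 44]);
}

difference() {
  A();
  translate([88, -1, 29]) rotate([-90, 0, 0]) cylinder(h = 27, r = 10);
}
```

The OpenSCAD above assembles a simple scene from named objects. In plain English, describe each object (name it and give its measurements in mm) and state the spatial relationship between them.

A is an open-topped rectangular box: outside dimensions 215×544×69 mm, with a uniform wall and base thickness of 25 mm. The base is a full 215×544 slab on the floor; four walls sit on top of the base. The front and back walls (the −y and +y sides) span the full width; the two side walls fit between them.

The open box has a circular hole of radius 10 mm through its front wall, centred at (x = 88, z = 29).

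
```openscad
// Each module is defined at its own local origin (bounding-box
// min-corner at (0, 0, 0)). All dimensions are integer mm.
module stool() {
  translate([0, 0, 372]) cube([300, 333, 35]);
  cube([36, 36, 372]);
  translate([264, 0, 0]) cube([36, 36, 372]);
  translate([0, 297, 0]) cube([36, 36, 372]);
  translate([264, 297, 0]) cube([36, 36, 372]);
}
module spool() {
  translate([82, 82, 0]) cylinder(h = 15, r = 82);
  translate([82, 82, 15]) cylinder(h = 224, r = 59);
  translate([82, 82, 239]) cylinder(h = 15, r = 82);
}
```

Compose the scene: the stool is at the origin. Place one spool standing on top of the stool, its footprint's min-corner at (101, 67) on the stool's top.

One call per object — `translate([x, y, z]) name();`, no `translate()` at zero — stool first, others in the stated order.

stool();
translate([101, 67, 407]) spool();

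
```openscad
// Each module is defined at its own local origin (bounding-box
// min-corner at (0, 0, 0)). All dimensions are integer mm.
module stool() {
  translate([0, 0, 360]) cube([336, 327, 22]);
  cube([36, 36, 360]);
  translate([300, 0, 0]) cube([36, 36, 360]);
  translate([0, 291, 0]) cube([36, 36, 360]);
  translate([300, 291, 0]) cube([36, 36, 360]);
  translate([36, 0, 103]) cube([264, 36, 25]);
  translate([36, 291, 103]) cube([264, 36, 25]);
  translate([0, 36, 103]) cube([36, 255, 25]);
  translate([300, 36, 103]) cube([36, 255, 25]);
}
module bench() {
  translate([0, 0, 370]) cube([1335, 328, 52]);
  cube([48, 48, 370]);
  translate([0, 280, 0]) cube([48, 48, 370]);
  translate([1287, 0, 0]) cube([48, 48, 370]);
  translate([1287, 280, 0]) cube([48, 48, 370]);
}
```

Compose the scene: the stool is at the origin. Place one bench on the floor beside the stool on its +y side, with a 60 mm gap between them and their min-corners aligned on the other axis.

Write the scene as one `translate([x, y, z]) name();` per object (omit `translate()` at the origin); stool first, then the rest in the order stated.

stool();
translate([0, 387, 0]) bench();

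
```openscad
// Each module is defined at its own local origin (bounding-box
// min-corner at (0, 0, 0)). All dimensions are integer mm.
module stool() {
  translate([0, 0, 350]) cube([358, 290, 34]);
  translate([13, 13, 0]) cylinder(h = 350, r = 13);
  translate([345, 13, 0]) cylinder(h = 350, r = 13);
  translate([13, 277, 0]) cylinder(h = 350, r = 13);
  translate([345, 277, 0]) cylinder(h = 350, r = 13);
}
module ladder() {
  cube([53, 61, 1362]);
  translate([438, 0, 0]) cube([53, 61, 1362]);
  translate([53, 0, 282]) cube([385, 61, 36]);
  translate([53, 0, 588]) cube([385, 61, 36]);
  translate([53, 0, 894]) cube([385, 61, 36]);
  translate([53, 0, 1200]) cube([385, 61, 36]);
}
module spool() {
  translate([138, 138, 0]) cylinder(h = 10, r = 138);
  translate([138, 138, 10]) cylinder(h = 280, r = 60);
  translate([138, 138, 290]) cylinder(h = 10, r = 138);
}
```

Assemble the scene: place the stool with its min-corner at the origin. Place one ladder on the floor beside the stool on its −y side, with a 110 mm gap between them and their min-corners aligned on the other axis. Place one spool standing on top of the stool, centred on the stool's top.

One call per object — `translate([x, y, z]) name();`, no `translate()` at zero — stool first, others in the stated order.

stool();
translate([0, -171, 0]) ladder();
translate([41, 7, 384]) spool();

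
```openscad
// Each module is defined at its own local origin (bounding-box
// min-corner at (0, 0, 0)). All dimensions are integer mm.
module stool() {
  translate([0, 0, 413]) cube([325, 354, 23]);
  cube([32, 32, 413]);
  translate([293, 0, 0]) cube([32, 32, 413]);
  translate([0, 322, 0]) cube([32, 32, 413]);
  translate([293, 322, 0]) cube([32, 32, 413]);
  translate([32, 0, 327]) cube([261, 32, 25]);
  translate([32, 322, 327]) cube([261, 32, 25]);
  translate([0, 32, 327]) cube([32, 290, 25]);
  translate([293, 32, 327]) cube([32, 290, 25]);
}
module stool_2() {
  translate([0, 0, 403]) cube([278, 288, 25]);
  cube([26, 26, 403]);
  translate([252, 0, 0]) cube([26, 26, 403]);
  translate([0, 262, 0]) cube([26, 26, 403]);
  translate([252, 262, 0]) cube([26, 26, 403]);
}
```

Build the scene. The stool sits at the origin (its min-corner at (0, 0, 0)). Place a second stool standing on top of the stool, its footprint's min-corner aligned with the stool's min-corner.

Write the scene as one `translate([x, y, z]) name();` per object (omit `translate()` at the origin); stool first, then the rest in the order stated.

stool();
translate([0, 0, 436]) stool_2();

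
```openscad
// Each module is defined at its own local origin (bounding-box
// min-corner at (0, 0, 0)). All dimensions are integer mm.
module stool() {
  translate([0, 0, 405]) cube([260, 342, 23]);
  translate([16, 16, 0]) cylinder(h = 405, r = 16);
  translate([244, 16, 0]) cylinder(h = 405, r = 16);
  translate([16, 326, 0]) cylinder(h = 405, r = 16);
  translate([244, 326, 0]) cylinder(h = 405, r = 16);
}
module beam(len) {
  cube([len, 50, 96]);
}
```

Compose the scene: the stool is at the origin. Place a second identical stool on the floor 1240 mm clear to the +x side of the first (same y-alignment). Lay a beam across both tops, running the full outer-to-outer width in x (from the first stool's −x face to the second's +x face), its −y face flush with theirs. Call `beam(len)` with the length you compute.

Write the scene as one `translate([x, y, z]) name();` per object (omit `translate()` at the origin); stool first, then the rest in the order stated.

stool();
translate([1500, 0, 0]) stool();
translate([0, 0, 428]) beam(1760);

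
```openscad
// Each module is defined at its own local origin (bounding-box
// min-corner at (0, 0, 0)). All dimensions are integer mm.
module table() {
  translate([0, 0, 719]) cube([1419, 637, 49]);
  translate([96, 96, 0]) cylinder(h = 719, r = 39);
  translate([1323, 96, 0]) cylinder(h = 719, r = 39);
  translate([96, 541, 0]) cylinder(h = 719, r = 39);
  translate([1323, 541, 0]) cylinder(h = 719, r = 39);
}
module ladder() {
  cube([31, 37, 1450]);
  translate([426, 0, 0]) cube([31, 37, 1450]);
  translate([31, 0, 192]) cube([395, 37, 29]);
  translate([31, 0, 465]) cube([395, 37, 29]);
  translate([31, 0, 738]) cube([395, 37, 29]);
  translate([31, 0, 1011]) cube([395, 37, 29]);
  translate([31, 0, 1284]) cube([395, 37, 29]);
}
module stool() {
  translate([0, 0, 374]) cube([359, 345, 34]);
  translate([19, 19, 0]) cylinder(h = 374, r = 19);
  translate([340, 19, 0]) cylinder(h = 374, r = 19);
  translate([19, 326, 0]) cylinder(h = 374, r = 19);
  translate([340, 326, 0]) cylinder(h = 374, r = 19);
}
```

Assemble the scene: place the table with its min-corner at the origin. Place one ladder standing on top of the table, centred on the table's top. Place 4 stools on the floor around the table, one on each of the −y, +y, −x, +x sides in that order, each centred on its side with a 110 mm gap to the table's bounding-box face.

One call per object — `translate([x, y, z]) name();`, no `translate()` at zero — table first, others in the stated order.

table();
translate([481, 300, 768]) ladder();
translate([530, -455, 0]) stool();
translate([530, 747, 0]) stool();
translate([-469, 146, 0]) stool();
translate([1529, 146, 0]) stool();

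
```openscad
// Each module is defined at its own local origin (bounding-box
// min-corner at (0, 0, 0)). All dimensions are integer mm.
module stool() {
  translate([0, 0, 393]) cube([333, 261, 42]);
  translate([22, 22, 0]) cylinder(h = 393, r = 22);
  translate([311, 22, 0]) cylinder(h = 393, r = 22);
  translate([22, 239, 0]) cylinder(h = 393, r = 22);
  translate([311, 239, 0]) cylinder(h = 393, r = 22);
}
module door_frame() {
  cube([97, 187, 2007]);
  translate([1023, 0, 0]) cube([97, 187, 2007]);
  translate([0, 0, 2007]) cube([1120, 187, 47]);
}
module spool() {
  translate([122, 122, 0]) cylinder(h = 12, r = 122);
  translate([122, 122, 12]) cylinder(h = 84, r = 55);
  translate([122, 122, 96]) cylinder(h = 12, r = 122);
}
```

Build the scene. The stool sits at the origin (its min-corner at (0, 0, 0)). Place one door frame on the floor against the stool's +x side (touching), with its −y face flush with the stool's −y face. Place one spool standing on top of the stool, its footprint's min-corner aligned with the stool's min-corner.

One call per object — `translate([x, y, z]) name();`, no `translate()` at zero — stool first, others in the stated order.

stool();
translate([333, 0, 0]) door_frame();
translate([0, 0, 435]) spool();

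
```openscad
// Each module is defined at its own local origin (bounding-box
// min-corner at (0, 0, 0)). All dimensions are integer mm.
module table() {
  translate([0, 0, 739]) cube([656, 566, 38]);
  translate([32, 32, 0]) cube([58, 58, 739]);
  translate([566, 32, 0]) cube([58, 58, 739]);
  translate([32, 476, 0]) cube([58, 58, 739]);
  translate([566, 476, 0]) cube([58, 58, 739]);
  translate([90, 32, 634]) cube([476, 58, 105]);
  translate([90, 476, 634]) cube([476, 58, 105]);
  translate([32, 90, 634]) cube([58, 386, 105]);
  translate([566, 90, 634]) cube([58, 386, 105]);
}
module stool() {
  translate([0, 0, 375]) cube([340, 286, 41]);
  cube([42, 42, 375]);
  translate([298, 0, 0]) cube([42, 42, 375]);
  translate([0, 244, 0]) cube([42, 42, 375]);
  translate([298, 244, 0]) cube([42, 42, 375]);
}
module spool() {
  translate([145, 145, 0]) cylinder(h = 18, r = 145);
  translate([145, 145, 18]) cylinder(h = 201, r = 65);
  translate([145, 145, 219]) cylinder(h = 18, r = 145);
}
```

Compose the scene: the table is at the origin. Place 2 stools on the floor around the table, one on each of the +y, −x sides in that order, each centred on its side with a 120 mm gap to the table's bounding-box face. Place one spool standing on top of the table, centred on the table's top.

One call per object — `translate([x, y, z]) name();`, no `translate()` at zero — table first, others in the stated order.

table();
translate([158, 686, 0]) stool();
translate([-460, 140, 0]) stool();
translate([183, 138, 777]) spool();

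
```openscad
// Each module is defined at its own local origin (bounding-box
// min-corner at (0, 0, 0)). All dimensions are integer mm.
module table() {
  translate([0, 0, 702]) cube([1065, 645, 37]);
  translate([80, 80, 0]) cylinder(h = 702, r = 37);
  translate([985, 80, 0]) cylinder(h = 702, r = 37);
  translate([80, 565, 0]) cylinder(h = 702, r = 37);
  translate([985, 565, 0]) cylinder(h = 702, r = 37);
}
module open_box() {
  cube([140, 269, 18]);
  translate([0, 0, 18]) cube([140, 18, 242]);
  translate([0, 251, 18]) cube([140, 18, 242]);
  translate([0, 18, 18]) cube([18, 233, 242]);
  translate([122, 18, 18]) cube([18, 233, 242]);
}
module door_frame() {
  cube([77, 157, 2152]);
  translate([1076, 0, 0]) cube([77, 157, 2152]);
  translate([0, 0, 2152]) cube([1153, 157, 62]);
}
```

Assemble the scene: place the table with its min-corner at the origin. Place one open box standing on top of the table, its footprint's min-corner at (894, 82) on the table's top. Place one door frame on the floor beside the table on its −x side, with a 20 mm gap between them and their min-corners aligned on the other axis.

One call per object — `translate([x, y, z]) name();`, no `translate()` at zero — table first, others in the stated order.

table();
translate([894, 82, 739]) open_box();
translate([-1173, 0, 0]) door_frame();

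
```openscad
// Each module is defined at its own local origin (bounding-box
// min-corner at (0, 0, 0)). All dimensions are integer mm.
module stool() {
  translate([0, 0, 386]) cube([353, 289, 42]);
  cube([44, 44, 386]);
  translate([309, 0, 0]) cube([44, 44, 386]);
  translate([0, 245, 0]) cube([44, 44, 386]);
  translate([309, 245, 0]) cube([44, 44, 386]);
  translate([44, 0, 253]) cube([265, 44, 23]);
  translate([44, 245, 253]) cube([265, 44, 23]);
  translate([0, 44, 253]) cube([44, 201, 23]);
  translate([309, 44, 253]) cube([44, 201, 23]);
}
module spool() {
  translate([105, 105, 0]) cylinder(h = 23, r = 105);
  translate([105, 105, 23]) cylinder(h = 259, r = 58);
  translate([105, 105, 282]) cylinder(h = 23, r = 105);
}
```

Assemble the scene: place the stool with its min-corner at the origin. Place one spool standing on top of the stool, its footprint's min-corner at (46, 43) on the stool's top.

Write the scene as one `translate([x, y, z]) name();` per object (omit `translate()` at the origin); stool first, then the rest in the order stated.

stool();
translate([46, 43, 428]) spool();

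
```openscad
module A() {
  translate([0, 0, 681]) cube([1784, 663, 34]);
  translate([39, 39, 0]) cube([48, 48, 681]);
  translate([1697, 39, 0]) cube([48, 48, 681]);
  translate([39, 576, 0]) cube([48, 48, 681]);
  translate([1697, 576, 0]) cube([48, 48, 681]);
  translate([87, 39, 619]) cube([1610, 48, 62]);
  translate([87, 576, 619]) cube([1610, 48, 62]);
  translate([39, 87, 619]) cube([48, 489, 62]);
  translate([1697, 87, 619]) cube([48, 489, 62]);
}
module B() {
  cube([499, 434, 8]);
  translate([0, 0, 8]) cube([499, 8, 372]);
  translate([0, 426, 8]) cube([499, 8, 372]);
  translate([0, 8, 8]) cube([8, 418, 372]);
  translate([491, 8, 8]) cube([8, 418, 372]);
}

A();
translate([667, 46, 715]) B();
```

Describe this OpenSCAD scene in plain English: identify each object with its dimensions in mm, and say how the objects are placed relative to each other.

A is a table with a 1784×663 mm rectangular top, 34 mm thick, top surface at z = 715 mm, supported by four 48×48 mm square legs, each inset 39 mm from the nearest pair of top edges, running from the floor. Four apron rails, 48 mm thick and 62 mm tall, run between adjacent legs with their top edges flush with the underside of the top and their outer faces flush with the legs' outer faces.

B is an open storage box with external size 499×434×380 mm and wall thickness 8 mm (the base is also 8 mm thick). The base covers the whole footprint; the four walls stand on the base, with the y-facing walls full-width and the x-facing walls fitting between their inner faces.

The open box is on top of the table.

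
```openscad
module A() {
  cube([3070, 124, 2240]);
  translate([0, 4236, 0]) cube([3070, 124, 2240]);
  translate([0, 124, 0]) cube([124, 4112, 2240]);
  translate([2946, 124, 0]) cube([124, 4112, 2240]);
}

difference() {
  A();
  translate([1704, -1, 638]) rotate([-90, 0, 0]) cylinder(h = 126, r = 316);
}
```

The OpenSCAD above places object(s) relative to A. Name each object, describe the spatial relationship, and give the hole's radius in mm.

The subtracted cylinder has r = 316 mm.

A is a house frame. The house frame has a circular hole through its front wall. The hole's radius is 316 mm.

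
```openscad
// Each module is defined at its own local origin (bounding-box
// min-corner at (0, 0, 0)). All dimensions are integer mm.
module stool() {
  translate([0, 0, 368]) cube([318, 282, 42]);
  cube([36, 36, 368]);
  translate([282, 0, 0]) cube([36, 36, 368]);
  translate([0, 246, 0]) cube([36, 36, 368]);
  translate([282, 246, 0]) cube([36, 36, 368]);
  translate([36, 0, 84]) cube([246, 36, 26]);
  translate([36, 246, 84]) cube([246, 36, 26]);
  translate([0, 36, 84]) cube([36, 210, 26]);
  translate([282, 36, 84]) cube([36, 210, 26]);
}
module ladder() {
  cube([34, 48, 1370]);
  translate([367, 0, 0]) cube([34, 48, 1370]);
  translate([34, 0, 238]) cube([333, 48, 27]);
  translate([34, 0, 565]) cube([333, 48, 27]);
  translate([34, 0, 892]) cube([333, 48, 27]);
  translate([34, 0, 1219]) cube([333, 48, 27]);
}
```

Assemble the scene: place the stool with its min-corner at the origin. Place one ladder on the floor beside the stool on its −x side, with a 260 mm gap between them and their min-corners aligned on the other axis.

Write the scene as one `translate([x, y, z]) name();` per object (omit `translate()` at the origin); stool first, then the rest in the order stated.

stool();
translate([-661, 0, 0]) ladder();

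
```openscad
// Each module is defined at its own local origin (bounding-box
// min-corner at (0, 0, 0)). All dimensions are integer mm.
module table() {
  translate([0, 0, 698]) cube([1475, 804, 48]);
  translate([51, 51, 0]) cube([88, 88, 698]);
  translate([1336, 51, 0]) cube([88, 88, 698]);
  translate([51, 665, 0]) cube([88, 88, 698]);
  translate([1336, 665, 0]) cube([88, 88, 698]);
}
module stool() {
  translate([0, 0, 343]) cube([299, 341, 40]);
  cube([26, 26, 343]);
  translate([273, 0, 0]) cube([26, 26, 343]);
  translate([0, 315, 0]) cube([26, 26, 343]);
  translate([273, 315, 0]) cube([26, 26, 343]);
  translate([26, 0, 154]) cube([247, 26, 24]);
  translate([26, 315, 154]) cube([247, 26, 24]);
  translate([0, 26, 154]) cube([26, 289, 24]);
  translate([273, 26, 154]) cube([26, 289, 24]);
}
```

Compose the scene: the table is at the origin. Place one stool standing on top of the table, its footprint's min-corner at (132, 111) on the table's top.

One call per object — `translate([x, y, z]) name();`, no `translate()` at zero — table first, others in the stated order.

table();
translate([132, 111, 746]) stool();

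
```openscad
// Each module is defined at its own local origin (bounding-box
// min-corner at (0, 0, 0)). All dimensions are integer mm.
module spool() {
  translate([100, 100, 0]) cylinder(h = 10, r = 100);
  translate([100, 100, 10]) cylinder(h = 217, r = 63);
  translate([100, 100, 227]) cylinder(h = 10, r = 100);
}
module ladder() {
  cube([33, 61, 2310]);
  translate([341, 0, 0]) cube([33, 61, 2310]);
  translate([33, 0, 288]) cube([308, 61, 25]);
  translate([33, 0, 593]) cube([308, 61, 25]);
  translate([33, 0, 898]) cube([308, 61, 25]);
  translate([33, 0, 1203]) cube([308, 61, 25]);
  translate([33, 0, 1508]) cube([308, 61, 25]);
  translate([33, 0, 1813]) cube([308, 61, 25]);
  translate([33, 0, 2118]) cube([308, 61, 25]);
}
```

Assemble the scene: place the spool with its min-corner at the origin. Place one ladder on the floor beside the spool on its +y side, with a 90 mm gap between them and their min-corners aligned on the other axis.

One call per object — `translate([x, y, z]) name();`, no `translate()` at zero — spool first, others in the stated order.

spool();
translate([0, 290, 0]) ladder();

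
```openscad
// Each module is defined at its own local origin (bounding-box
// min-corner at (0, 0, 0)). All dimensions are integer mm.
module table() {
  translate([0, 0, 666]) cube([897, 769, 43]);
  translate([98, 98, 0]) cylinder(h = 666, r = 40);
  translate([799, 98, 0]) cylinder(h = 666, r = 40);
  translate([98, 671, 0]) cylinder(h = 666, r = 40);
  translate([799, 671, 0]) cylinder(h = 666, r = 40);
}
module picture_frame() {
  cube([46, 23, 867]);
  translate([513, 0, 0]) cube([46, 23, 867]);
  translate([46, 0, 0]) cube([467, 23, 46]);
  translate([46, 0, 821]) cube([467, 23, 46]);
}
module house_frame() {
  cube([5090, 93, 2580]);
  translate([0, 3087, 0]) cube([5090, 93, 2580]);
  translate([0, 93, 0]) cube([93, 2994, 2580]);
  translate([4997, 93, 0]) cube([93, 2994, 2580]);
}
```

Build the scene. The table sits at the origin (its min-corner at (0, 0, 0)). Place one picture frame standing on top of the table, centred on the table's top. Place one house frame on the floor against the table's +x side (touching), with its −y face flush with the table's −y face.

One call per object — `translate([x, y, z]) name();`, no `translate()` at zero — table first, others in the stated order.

table();
translate([169, 373, 709]) picture_frame();
translate([897, 0, 0]) house_frame();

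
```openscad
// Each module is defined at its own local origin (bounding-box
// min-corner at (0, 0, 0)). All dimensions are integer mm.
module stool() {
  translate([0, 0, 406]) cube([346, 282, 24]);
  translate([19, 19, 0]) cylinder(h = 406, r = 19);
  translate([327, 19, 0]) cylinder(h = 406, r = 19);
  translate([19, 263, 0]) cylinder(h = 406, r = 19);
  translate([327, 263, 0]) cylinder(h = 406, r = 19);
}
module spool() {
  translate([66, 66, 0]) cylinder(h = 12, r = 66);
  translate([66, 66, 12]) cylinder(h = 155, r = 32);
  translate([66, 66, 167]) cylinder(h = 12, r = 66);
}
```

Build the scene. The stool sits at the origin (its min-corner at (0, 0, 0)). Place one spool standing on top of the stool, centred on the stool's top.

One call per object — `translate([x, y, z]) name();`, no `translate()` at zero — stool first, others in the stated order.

stool();
translate([107, 75, 430]) spool();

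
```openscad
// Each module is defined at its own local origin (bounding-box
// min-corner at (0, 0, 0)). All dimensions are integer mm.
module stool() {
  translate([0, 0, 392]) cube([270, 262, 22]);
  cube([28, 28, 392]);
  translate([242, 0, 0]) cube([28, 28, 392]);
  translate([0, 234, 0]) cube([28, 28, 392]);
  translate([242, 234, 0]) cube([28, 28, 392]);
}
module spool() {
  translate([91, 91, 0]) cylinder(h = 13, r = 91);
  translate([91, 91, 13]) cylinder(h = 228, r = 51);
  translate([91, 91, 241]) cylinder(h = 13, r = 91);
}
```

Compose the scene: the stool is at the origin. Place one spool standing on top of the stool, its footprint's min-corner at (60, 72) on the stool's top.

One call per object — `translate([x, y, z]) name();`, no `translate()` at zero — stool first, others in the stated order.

stool();
translate([60, 72, 414]) spool();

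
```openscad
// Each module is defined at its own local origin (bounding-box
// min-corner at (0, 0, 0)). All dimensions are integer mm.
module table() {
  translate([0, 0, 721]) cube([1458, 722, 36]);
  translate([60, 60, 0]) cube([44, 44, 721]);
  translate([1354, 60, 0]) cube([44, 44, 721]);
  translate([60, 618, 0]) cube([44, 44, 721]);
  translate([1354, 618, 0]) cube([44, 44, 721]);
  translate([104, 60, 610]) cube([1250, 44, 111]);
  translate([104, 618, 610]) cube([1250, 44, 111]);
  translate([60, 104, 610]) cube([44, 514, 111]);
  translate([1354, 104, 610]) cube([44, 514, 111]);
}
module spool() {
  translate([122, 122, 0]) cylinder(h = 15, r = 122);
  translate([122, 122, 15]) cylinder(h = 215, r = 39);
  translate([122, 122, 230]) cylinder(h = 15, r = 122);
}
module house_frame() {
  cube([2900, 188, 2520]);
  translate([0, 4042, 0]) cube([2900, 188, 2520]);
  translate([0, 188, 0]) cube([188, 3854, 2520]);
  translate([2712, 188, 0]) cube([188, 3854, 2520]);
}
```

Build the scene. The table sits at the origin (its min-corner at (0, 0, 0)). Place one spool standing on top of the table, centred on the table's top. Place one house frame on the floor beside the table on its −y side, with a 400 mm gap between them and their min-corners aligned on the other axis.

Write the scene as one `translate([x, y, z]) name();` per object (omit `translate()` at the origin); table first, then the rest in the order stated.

table();
translate([607, 239, 757]) spool();
translate([0, -4630, 0]) house_frame();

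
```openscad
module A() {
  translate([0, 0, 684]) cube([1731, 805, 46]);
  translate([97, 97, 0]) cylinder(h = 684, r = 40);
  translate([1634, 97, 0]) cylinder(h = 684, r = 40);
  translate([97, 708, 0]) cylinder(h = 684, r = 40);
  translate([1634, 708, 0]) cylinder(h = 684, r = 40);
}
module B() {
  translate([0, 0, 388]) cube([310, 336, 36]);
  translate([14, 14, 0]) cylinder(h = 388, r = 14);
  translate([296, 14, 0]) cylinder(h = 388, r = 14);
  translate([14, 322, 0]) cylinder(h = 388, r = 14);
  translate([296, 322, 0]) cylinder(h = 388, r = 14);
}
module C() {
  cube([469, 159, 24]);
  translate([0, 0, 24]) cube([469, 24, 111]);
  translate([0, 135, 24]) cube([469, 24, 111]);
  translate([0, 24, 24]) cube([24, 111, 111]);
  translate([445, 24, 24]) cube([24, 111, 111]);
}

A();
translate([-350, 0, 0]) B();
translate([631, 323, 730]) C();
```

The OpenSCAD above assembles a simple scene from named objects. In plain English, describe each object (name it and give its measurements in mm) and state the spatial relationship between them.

A is a table: top 1731 mm (x) × 805 mm (y), 46 mm thick, upper face at z = 730 mm, on four round legs of 80 mm diameter, each leg's bounding box inset 57 mm from the nearest pair of top edges, running from z = 0 to the bottom of the top.

B is a four-legged stool. The seat is a 310×336×36 mm slab whose top surface is at z = 424 mm; four round legs, each 28 mm in diameter, run from the floor (z = 0) to the underside of the seat, each leg's axis is inset half a diameter from the nearest pair of seat edges (so the leg's bounding box is flush with the corner).

C is an open-topped rectangular box: outside dimensions 469×159×135 mm, with a uniform wall and base thickness of 24 mm. The base is a full 469×159 slab on the floor; four walls sit on top of the base. The front and back walls (the −y and +y sides) span the full width; the two side walls fit between them.

The stool is on the floor beside the table on its −x side. The open box is on top of the table, centred.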